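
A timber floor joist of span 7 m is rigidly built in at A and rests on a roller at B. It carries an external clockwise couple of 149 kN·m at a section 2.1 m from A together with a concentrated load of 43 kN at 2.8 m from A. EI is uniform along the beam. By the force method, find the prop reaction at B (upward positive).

Release the roller at B. Primary structure: cantilever fixed at A.
Primary-structure tip deflection at B by superposition:
  clockwise couple 149 at a = 2.1: M₀a(2L − a)/(2EI) = 1862/EI
  point load 43 at a = 2.8: Pa²(3L − a)/(6EI) = 1023/EI
  δ_0 = 2884/EI
Tip deflection under a unit load at B: L³/(3EI) = 114.3/EI.
The prop prevents deflection at B: R_B = δ_0/δ_{BB} = 2884/114.3 = 25.23 kN.

R_B = 25.23 kN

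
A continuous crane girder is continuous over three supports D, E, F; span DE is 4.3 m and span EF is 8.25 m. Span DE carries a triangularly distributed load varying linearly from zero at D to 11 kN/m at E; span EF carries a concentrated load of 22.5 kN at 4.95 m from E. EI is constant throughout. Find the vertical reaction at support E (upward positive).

Take M_E as the redundant. Released structure: two simple spans DE and EF with a hinge at E.
Rotations at E on the released spans (each span's end-slope, ×1/EI):
  span DE: triangular load, peak 11: w₀L³/(45EI) = 19.44/EI
  span EF: point load 22.5 at a = 4.95: Pab(L + b)/(6LEI) = 85.76/EI
  relative rotation θ_0 = (19.44 + 85.76)/EI = 105.2/EI
A unit hogging moment at E produces rotation L₁/(3EI) + L₂/(3EI) = 4.183/EI.
Slope continuity at E: θ_0 = M_E·4.183/EI, so M_E = 105.2/4.183 = 25.15 kN·m (hogging).
Span DE, ΣM about D with M_E applied at E: R_E^{DE}·4.3 = 67.8 + 25.15, so R_E^{DE} = 21.61 kN and R_D = 23.65 − 21.61 = 2.035 kN.
Span EF, ΣM about F: R_E^{EF}·8.25 = 74.25 + 25.15, so R_E^{EF} = 12.05 kN and R_F = 22.5 − 12.05 = 10.45 kN.
R_E = 21.61 + 12.05 = 33.66 kN.

R_E = 33.66 kN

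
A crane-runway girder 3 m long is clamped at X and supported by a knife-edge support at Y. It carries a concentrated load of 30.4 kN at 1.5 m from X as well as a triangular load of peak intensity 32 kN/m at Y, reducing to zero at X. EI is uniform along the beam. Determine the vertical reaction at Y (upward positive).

R_Y = 35.9 kN

Take the reaction at Y as the redundant and release it; the primary structure is a cantilever fixed at X.
Primary-structure tip deflection at Y by superposition:
  point load 30.4 at a = 1.5: Pa²(3L − a)/(6EI) = 85.5/EI
  triangular load, peak 32 at the free end: 11w₀L⁴/(120EI) = 237.6/EI
  δ_0 = 323.1/EI
Flexibility coefficient — unit upward force at Y: δ_{YY} = L³/(3EI) = 9/EI.
The prop prevents deflection at Y: R_Y = δ_0/δ_{YY} = 323.1/9 = 35.9 kN.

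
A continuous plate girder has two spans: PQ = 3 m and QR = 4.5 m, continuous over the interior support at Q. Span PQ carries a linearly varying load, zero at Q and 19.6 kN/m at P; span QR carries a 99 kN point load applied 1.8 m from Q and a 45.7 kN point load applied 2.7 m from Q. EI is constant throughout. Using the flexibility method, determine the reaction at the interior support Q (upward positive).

R_Q = 129.8 kN

Take M_Q as the redundant. Released structure: two simple spans PQ and QR with a hinge at Q.
Discontinuity in slope at Q on the released structure — sum the simple-span end rotations:
  span PQ: triangular load, peak 19.6: 7w₀L³/(360EI) = 10.29/EI
  span QR: point load 99 at a = 1.8: Pab(L + b)/(6LEI) = 128.3/EI
  span QR: point load 45.7 at a = 2.7: Pab(L + b)/(6LEI) = 51.82/EI
  relative rotation θ_0 = (10.29 + 180.1)/EI = 190.4/EI
A unit hogging moment at Q produces rotation L₁/(3EI) + L₂/(3EI) = 2.5/EI.
Slope continuity at Q: θ_0 = M_Q·2.5/EI, so M_Q = 190.4/2.5 = 76.17 kN·m (hogging).
Span PQ, ΣM about P with M_Q applied at Q: R_Q^{PQ}·3 = 29.4 + 76.17, so R_Q^{PQ} = 35.19 kN and R_P = 29.4 − 35.19 = -5.789 kN.
Span QR, ΣM about R: R_Q^{QR}·4.5 = 349.6 + 76.17, so R_Q^{QR} = 94.61 kN and R_R = 144.7 − 94.61 = 50.09 kN.
R_Q = 35.19 + 94.61 = 129.8 kN.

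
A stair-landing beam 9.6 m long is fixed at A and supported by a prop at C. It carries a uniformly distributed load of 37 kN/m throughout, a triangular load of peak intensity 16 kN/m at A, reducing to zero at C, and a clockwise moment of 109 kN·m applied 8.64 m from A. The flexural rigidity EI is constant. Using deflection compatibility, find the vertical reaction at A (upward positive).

R_A = 266.6 kN

Remove the prop at C; the released (primary) structure is a cantilever built in at A.
Primary-structure tip deflection at C by superposition:
  UDL 37: wL⁴/(8EI) = 39282/EI
  triangular load, peak 16 at the fixed end: w₀L⁴/(30EI) = 4530/EI
  clockwise couple 109 at a = 8.64: M₀a(2L − a)/(2EI) = 4972/EI
  δ_0 = 48785/EI
Flexibility coefficient — unit upward force at C: δ_{CC} = L³/(3EI) = 294.9/EI.
Compatibility at C: δ_0 − R_C·δ_{CC} = 0, so R_C = 48785/294.9 = 165.4 kN.
Vertical equilibrium: R_A = ΣP − R_C = 432 − 165.4 = 266.6 kN.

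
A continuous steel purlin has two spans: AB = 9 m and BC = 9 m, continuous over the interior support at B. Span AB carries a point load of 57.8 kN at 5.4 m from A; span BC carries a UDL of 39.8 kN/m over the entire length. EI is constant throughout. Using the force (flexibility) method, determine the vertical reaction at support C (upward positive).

Take M_B as the redundant. Released structure: two simple spans AB and BC with a hinge at B.
Discontinuity in slope at B on the released structure — sum the simple-span end rotations:
  span AB: point load 57.8 at a = 5.4: Pab(L + a)/(6LEI) = 299.6/EI
  span BC: UDL 39.8: wL³/(24EI) = 1209/EI
  relative rotation θ_0 = (299.6 + 1209)/EI = 1509/EI
A unit hogging moment at B produces rotation L₁/(3EI) + L₂/(3EI) = 6/EI.
Compatibility: M_B·(L₁+L₂)/(3EI) = θ_0, giving M_B = 251.4 kN·m (hogging).
Span BC, ΣM about C: R_B^{BC}·9 = 1612 + 251.4, so R_B^{BC} = 207 kN and R_C = 358.2 − 207 = 151.2 kN.

R_C = 151.2 kN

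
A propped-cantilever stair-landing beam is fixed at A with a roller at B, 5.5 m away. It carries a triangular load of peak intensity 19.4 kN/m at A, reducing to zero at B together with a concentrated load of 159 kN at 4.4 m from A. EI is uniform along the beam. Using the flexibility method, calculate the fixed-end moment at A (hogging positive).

Take the reaction at B as the redundant and release it; the primary structure is a cantilever fixed at A.
Free-end deflection of the primary structure under the applied loading (downward +):
  triangular load, peak 19.4 at the fixed end: w₀L⁴/(30EI) = 591.7/EI
  point load 159 at a = 4.4: Pa²(3L − a)/(6EI) = 6208/EI
  δ_0 = 6800/EI
Flexibility coefficient — unit upward force at B: δ_{BB} = L³/(3EI) = 55.46/EI.
Compatibility at B: δ_0 − R_B·δ_{BB} = 0, so R_B = 6800/55.46 = 122.6 kN.
Moment equilibrium about A: M_A = Σ(load moments about A) − R_B·L = 797.4 − 122.6×5.5 = 123.1 kN·m.

M_A = 123.1 kN·m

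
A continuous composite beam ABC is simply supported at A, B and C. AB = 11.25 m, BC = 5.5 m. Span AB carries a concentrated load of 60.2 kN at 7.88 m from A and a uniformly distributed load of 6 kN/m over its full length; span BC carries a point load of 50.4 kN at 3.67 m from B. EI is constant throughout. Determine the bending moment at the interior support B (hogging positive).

M_B = 158.4 kN·m

Insert a hinge at B; M_B is the redundant, and each span becomes simply supported.
Rotations at B on the released spans (each span's end-slope, ×1/EI):
  span AB: point load 60.2 at a = 7.88: Pab(L + a)/(6LEI) = 453.1/EI
  span AB: UDL 6: wL³/(24EI) = 356/EI
  span BC: point load 50.4 at a = 3.67: Pab(L + b)/(6LEI) = 75.19/EI
  relative rotation θ_0 = (809 + 75.19)/EI = 884.2/EI
A unit hogging moment at B produces rotation L₁/(3EI) + L₂/(3EI) = 5.583/EI.
Slope continuity at B: θ_0 = M_B·5.583/EI, so M_B = 884.2/5.583 = 158.4 kN·m (hogging).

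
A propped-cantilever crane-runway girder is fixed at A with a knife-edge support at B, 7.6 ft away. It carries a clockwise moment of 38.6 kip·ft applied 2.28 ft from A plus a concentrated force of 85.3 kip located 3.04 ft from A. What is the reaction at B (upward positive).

Release the roller at B. Primary structure: cantilever fixed at A.
Downward deflection at the released point B due to the loads:
  clockwise couple 38.6 at a = 2.28: M₀a(2L − a)/(2EI) = 568.5/EI
  point load 85.3 at a = 3.04: Pa²(3L − a)/(6EI) = 2596/EI
  δ_0 = 3165/EI
Flexibility coefficient — unit upward force at B: δ_{BB} = L³/(3EI) = 146.3/EI.
The prop prevents deflection at B: R_B = δ_0/δ_{BB} = 3165/146.3 = 21.63 kip.

R_B = 21.63 kip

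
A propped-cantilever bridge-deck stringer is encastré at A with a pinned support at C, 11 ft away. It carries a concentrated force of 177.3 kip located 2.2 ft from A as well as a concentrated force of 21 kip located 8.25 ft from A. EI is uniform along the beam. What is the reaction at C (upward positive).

Release the roller at C. Primary structure: cantilever fixed at A.
Deflection at C on the released cantilever, summing each load's contribution:
  point load 177.3 at a = 2.2: Pa²(3L − a)/(6EI) = 4405/EI
  point load 21 at a = 8.25: Pa²(3L − a)/(6EI) = 5896/EI
  δ_0 = 10301/EI
Tip deflection under a unit load at C: L³/(3EI) = 443.7/EI.
Compatibility at C: δ_0 − R_C·δ_{CC} = 0, so R_C = 10301/443.7 = 23.22 kip.

R_C = 23.22 kip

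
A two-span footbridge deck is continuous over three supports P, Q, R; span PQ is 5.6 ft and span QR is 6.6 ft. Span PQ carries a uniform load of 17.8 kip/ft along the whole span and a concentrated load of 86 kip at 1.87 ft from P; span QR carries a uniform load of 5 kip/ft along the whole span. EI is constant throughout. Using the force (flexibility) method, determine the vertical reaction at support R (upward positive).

Take M_Q as the redundant. Released structure: two simple spans PQ and QR with a hinge at Q.
End slopes at the hinge Q, treating each span as simply supported:
  span PQ: UDL 17.8: wL³/(24EI) = 130.2/EI
  span PQ: point load 86 at a = 1.87: Pab(L + a)/(6LEI) = 133.4/EI
  span QR: UDL 5: wL³/(24EI) = 59.9/EI
  relative rotation θ_0 = (263.6 + 59.9)/EI = 323.5/EI
A unit hogging moment at Q produces rotation L₁/(3EI) + L₂/(3EI) = 4.067/EI.
Compatibility: M_Q·(L₁+L₂)/(3EI) = θ_0, giving M_Q = 79.55 kip·ft (hogging).
Span QR, ΣM about R: R_Q^{QR}·6.6 = 108.9 + 79.55, so R_Q^{QR} = 28.55 kip and R_R = 33 − 28.55 = 4.447 kip.

R_R = 4.447 kip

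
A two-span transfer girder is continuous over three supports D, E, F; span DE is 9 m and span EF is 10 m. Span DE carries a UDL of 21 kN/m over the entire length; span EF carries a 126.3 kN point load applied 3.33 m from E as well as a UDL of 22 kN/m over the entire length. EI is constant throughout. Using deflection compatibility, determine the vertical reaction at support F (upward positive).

Release continuity at E by inserting a hinge; the redundant is the internal moment M_E. The primary structure is two simply-supported spans DE and EF.
End slopes at the hinge E, treating each span as simply supported:
  span DE: UDL 21: wL³/(24EI) = 637.9/EI
  span EF: point load 126.3 at a = 3.33: Pab(L + b)/(6LEI) = 779.4/EI
  span EF: UDL 22: wL³/(24EI) = 916.7/EI
  relative rotation θ_0 = (637.9 + 1696)/EI = 2334/EI
A unit hogging moment at E produces rotation L₁/(3EI) + L₂/(3EI) = 6.333/EI.
Compatibility: M_E·(L₁+L₂)/(3EI) = θ_0, giving M_E = 368.5 kN·m (hogging).
Span EF, ΣM about F: R_E^{EF}·10 = 1942 + 368.5, so R_E^{EF} = 231.1 kN and R_F = 346.3 − 231.1 = 115.2 kN.

R_F = 115.2 kN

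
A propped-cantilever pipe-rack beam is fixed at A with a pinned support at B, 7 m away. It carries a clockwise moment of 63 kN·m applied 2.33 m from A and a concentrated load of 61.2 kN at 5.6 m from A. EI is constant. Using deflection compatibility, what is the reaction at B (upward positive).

Remove the prop at B; the released (primary) structure is a cantilever built in at A.
Deflection at B on the released cantilever, summing each load's contribution:
  clockwise couple 63 at a = 2.33: M₀a(2L − a)/(2EI) = 856.5/EI
  point load 61.2 at a = 5.6: Pa²(3L − a)/(6EI) = 4926/EI
  δ_0 = 5783/EI
Tip deflection under a unit load at B: L³/(3EI) = 114.3/EI.
The prop prevents deflection at B: R_B = δ_0/δ_{BB} = 5783/114.3 = 50.58 kN.

R_B = 50.58 kN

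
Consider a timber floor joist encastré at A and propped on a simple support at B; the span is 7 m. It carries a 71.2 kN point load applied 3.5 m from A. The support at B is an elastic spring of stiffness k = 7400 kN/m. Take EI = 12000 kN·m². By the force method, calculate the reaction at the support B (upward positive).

Remove the prop at B; the released (primary) structure is a cantilever built in at A.
Free-end deflection of the primary structure under the applied loading (downward +):
  point load 71.2 at a = 3.5: Pa²(3L − a)/(6EI) = 2544/EI
Tip deflection under a unit load at B: L³/(3EI) = 114.3/EI.
With EI = 12000 kN·m²: δ_0 = 0.21199 m and δ_{BB} = 0.009528 m/kN.
Compatibility — the spring shortens by R_B/k under the reaction it provides: δ_0 − R_B·δ_{BB} = R_B/k. With 1/k = 0.000135 m/kN, R_B = δ_0 / (δ_{BB} + 1/k) = 0.21199 / (0.009528 + 0.000135) = 21.94 kN.

R_B = 21.94 kN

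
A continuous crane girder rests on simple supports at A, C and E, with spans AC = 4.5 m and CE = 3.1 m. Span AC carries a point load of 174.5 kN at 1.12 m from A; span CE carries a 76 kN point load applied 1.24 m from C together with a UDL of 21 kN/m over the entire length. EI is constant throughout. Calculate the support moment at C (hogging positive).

Take M_C as the redundant. Released structure: two simple spans AC and CE with a hinge at C.
Discontinuity in slope at C on the released structure — sum the simple-span end rotations:
  span AC: point load 174.5 at a = 1.12: Pab(L + a)/(6LEI) = 137.5/EI
  span CE: point load 76 at a = 1.24: Pab(L + b)/(6LEI) = 46.74/EI
  span CE: UDL 21: wL³/(24EI) = 26.07/EI
  relative rotation θ_0 = (137.5 + 72.81)/EI = 210.3/EI
A unit hogging moment at C produces rotation L₁/(3EI) + L₂/(3EI) = 2.533/EI.
Compatibility: M_C·(L₁+L₂)/(3EI) = θ_0, giving M_C = 83.02 kN·m (hogging).

M_C = 83.02 kN·m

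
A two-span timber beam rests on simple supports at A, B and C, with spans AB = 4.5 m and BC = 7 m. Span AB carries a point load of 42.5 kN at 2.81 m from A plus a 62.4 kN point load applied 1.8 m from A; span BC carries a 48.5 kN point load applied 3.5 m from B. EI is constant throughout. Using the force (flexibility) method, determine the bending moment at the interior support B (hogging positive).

M_B = 71.46 kN·m

Insert a hinge at B; M_B is the redundant, and each span becomes simply supported.
Rotations at B on the released spans (each span's end-slope, ×1/EI):
  span AB: point load 42.5 at a = 2.81: Pab(L + a)/(6LEI) = 54.64/EI
  span AB: point load 62.4 at a = 1.8: Pab(L + a)/(6LEI) = 70.76/EI
  span BC: point load 48.5 at a = 3.5: Pab(L + b)/(6LEI) = 148.5/EI
  relative rotation θ_0 = (125.4 + 148.5)/EI = 273.9/EI
A unit hogging moment at B produces rotation L₁/(3EI) + L₂/(3EI) = 3.833/EI.
Slope continuity at B: θ_0 = M_B·3.833/EI, so M_B = 273.9/3.833 = 71.46 kN·m (hogging).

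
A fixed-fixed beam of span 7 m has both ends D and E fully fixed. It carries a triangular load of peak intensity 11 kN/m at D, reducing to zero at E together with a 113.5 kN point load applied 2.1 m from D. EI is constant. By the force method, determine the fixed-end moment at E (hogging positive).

Take the two fixed-end moments M_D, M_E as redundants; the released structure is the simple span DE.
End rotations of the released simple span under the applied load (×1/EI):
  at D: triangular load, peak 11: w₀L³/(45EI) = 83.84/EI
  at E: triangular load, peak 11: 7w₀L³/(360EI) = 73.36/EI
  at D: point load 113.5 at a = 2.1: Pab(L + b)/(6LEI) = 330.9/EI
  at E: point load 113.5 at a = 2.1: Pab(L + a)/(6LEI) = 253/EI
  θ_D0 = 414.8/EI,  θ_E0 = 326.4/EI
Flexibility coefficients: a unit moment at one end gives L/(3EI) there and L/(6EI) at the far end, so f₁₁ = f₂₂ = 2.333/EI and f₁₂ = f₂₁ = 1.167/EI.
Compatibility — zero rotation at each built-in end:
  2.333 M_D + 1.167 M_E = 414.8
  1.167 M_D + 2.333 M_E = 326.4
Solving the pair gives M_D = 143.7 kN·m and M_E = 68.02 kN·m (hogging).

M_E = 68.02 kN·m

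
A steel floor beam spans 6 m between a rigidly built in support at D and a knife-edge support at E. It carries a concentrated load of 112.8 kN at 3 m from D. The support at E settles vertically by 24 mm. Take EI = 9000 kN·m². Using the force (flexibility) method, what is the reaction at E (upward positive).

R_E = 32.25 kN

Take the reaction at E as the redundant and release it; the primary structure is a cantilever fixed at D.
Deflection at E on the released cantilever, summing each load's contribution:
  point load 112.8 at a = 3: Pa²(3L − a)/(6EI) = 2538/EI
Flexibility coefficient — unit upward force at E: δ_{EE} = L³/(3EI) = 72/EI.
With EI = 9000 kN·m²: δ_0 = 0.282 m and δ_{EE} = 0.008 m/kN.
Compatibility — the beam at E must follow the support down by 0.024 m: δ_0 − R_E·δ_{EE} = 0.024, so R_E = (0.282 − 0.024)/0.008 = 32.25 kN.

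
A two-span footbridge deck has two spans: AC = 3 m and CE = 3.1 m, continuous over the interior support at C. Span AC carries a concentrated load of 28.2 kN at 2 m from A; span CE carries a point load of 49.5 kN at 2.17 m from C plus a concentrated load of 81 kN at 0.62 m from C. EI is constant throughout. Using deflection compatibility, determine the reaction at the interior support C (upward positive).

Release continuity at C by inserting a hinge; the redundant is the internal moment M_C. The primary structure is two simply-supported spans AC and CE.
Discontinuity in slope at C on the released structure — sum the simple-span end rotations:
  span AC: point load 28.2 at a = 2: Pab(L + a)/(6LEI) = 15.67/EI
  span CE: point load 49.5 at a = 2.17: Pab(L + b)/(6LEI) = 21.64/EI
  span CE: point load 81 at a = 0.62: Pab(L + b)/(6LEI) = 37.36/EI
  relative rotation θ_0 = (15.67 + 59.01)/EI = 74.67/EI
A unit hogging moment at C produces rotation L₁/(3EI) + L₂/(3EI) = 2.033/EI.
Slope continuity at C: θ_0 = M_C·2.033/EI, so M_C = 74.67/2.033 = 36.73 kN·m (hogging).
Span AC, ΣM about A with M_C applied at C: R_C^{AC}·3 = 56.4 + 36.73, so R_C^{AC} = 31.04 kN and R_A = 28.2 − 31.04 = -2.842 kN.
Span CE, ΣM about E: R_C^{CE}·3.1 = 246.9 + 36.73, so R_C^{CE} = 91.5 kN and R_E = 130.5 − 91.5 = 39 kN.
R_C = 31.04 + 91.5 = 122.5 kN.

R_C = 122.5 kN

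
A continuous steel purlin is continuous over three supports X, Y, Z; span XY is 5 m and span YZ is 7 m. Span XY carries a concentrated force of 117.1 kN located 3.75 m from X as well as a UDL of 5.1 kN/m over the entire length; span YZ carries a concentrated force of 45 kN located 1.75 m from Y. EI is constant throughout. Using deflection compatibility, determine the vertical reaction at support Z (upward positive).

R_Z = 0.2769 kN

Release continuity at Y by inserting a hinge; the redundant is the internal moment M_Y. The primary structure is two simply-supported spans XY and YZ.
End slopes at the hinge Y, treating each span as simply supported:
  span XY: point load 117.1 at a = 3.75: Pab(L + a)/(6LEI) = 160.1/EI
  span XY: UDL 5.1: wL³/(24EI) = 26.56/EI
  span YZ: point load 45 at a = 1.75: Pab(L + b)/(6LEI) = 120.6/EI
  relative rotation θ_0 = (186.7 + 120.6)/EI = 307.2/EI
A unit hogging moment at Y produces rotation L₁/(3EI) + L₂/(3EI) = 4/EI.
Compatibility: M_Y·(L₁+L₂)/(3EI) = θ_0, giving M_Y = 76.81 kN·m (hogging).
Span YZ, ΣM about Z: R_Y^{YZ}·7 = 236.2 + 76.81, so R_Y^{YZ} = 44.72 kN and R_Z = 45 − 44.72 = 0.2769 kN.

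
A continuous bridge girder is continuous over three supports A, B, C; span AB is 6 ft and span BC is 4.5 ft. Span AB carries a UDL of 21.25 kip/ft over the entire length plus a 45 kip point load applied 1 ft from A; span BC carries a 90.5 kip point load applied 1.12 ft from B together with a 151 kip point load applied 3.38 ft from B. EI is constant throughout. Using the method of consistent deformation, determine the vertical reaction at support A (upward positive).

R_A = 79.63 kip

Insert a hinge at B; M_B is the redundant, and each span becomes simply supported.
Rotations at B on the released spans (each span's end-slope, ×1/EI):
  span AB: UDL 21.25: wL³/(24EI) = 191.2/EI
  span AB: point load 45 at a = 1: Pab(L + a)/(6LEI) = 43.75/EI
  span BC: point load 90.5 at a = 1.12: Pab(L + b)/(6LEI) = 99.99/EI
  span BC: point load 151 at a = 3.38: Pab(L + b)/(6LEI) = 119/EI
  relative rotation θ_0 = (235 + 219)/EI = 454/EI
A unit hogging moment at B produces rotation L₁/(3EI) + L₂/(3EI) = 3.5/EI.
Slope continuity at B: θ_0 = M_B·3.5/EI, so M_B = 454/3.5 = 129.7 kip·ft (hogging).
Span AB, ΣM about A with M_B applied at B: R_B^{AB}·6 = 427.5 + 129.7, so R_B^{AB} = 92.87 kip and R_A = 172.5 − 92.87 = 79.63 kip.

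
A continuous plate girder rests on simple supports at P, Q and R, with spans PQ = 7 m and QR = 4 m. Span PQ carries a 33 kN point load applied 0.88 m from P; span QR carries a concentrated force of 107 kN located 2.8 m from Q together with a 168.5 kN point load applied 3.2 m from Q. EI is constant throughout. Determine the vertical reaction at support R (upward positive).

Release continuity at Q by inserting a hinge; the redundant is the internal moment M_Q. The primary structure is two simply-supported spans PQ and QR.
Discontinuity in slope at Q on the released structure — sum the simple-span end rotations:
  span PQ: point load 33 at a = 0.88: Pab(L + a)/(6LEI) = 33.34/EI
  span QR: point load 107 at a = 2.8: Pab(L + b)/(6LEI) = 77.9/EI
  span QR: point load 168.5 at a = 3.2: Pab(L + b)/(6LEI) = 86.27/EI
  relative rotation θ_0 = (33.34 + 164.2)/EI = 197.5/EI
A unit hogging moment at Q produces rotation L₁/(3EI) + L₂/(3EI) = 3.667/EI.
Slope continuity at Q: θ_0 = M_Q·3.667/EI, so M_Q = 197.5/3.667 = 53.87 kN·m (hogging).
Span QR, ΣM about R: R_Q^{QR}·4 = 263.2 + 53.87, so R_Q^{QR} = 79.27 kN and R_R = 275.5 − 79.27 = 196.2 kN.

R_R = 196.2 kN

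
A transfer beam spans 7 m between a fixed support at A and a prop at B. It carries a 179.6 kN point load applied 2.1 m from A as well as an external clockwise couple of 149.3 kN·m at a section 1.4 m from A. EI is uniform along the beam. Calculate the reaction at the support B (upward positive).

Choose R_B as the redundant. The primary structure is the cantilever fixed at A.
Deflection at B on the released cantilever, summing each load's contribution:
  point load 179.6 at a = 2.1: Pa²(3L − a)/(6EI) = 2495/EI
  clockwise couple 149.3 at a = 1.4: M₀a(2L − a)/(2EI) = 1317/EI
  δ_0 = 3812/EI
Tip deflection under a unit load at B: L³/(3EI) = 114.3/EI.
The prop prevents deflection at B: R_B = δ_0/δ_{BB} = 3812/114.3 = 33.34 kN.

R_B = 33.34 kN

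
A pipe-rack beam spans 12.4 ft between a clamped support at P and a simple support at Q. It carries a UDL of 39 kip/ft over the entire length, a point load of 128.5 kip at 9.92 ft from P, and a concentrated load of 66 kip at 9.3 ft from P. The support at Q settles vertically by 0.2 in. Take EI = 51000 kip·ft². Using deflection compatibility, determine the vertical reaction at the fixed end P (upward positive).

R_P = 365.9 kip

Take the reaction at Q as the redundant and release it; the primary structure is a cantilever fixed at P.
Free-end deflection of the primary structure under the applied loading (downward +):
  UDL 39: wL⁴/(8EI) = 115255/EI
  point load 128.5 at a = 9.92: Pa²(3L − a)/(6EI) = 57494/EI
  point load 66 at a = 9.3: Pa²(3L − a)/(6EI) = 26544/EI
  δ_0 = 199293/EI
Flexibility coefficient — unit upward force at Q: δ_{QQ} = L³/(3EI) = 635.5/EI.
With EI = 51000 kip·ft²: δ_0 = 3.9077 ft and δ_{QQ} = 0.012462 ft/kip.
Compatibility — the beam at Q must follow the support down by 0.01667 ft: δ_0 − R_Q·δ_{QQ} = 0.01667, so R_Q = (3.9077 − 0.01667)/0.012462 = 312.2 kip.
Vertical equilibrium: R_P = ΣP − R_Q = 678.1 − 312.2 = 365.9 kip.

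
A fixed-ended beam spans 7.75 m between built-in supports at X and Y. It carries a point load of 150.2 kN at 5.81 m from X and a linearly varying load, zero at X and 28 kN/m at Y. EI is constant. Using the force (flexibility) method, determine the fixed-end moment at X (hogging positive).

M_X = 110.7 kN·m

Take the two fixed-end moments M_X, M_Y as redundants; the released structure is the simple span XY.
On the primary (simply-supported) span, the end slopes from the loading are:
  at X: point load 150.2 at a = 5.81: Pab(L + b)/(6LEI) = 352.8/EI
  at Y: point load 150.2 at a = 5.81: Pab(L + a)/(6LEI) = 493.7/EI
  at X: triangular load, peak 28: 7w₀L³/(360EI) = 253.4/EI
  at Y: triangular load, peak 28: w₀L³/(45EI) = 289.6/EI
  θ_X0 = 606.2/EI,  θ_Y0 = 783.3/EI
Flexibility coefficients: a unit moment at one end gives L/(3EI) there and L/(6EI) at the far end, so f₁₁ = f₂₂ = 2.583/EI and f₁₂ = f₂₁ = 1.292/EI.
Compatibility — zero rotation at each built-in end:
  2.583 M_X + 1.292 M_Y = 606.2
  1.292 M_X + 2.583 M_Y = 783.3
Solving the pair gives M_X = 110.7 kN·m and M_Y = 247.9 kN·m (hogging).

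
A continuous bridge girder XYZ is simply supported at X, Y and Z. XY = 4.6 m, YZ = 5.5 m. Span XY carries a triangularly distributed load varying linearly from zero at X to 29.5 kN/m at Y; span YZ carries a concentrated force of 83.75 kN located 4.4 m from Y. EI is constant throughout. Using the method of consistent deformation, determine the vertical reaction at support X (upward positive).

Release continuity at Y by inserting a hinge; the redundant is the internal moment M_Y. The primary structure is two simply-supported spans XY and YZ.
End slopes at the hinge Y, treating each span as simply supported:
  span XY: triangular load, peak 29.5: w₀L³/(45EI) = 63.81/EI
  span YZ: point load 83.75 at a = 4.4: Pab(L + b)/(6LEI) = 81.07/EI
  relative rotation θ_0 = (63.81 + 81.07)/EI = 144.9/EI
A unit hogging moment at Y produces rotation L₁/(3EI) + L₂/(3EI) = 3.367/EI.
Compatibility: M_Y·(L₁+L₂)/(3EI) = θ_0, giving M_Y = 43.03 kN·m (hogging).
Span XY, ΣM about X with M_Y applied at Y: R_Y^{XY}·4.6 = 208.1 + 43.03, so R_Y^{XY} = 54.59 kN and R_X = 67.85 − 54.59 = 13.26 kN.

R_X = 13.26 kN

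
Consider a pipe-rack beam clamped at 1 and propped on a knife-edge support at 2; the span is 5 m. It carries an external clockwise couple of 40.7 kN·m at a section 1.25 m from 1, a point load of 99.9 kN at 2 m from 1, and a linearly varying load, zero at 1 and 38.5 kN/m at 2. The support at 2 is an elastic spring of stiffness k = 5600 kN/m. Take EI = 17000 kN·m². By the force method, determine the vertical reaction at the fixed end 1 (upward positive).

Release the roller at 2. Primary structure: cantilever fixed at 1.
Primary-structure tip deflection at 2 by superposition:
  clockwise couple 40.7 at a = 1.25: M₀a(2L − a)/(2EI) = 222.6/EI
  point load 99.9 at a = 2: Pa²(3L − a)/(6EI) = 865.8/EI
  triangular load, peak 38.5 at the free end: 11w₀L⁴/(120EI) = 2206/EI
  δ_0 = 3294/EI
Tip deflection under a unit load at 2: L³/(3EI) = 41.67/EI.
With EI = 17000 kN·m²: δ_0 = 0.19377 m and δ_{22} = 0.002451 m/kN.
Compatibility — the spring shortens by R_2/k under the reaction it provides: δ_0 − R_2·δ_{22} = R_2/k. With 1/k = 0.000179 m/kN, R_2 = δ_0 / (δ_{22} + 1/k) = 0.19377 / (0.002451 + 0.000179) = 73.69 kN.
Vertical equilibrium: R_1 = ΣP − R_2 = 196.2 − 73.69 = 122.5 kN.

R_1 = 122.5 kN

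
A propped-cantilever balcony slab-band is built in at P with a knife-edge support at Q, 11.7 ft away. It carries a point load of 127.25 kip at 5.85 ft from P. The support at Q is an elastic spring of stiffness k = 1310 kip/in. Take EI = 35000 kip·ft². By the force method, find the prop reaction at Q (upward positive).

Release the roller at Q. Primary structure: cantilever fixed at P.
Downward deflection at the released point Q due to the loads:
  point load 127.25 at a = 5.85: Pa²(3L − a)/(6EI) = 21230/EI
Tip deflection under a unit load at Q: L³/(3EI) = 533.9/EI.
With EI = 35000 kip·ft²: δ_0 = 0.60656 ft and δ_{QQ} = 0.015253 ft/kip.
Compatibility — the spring shortens by R_Q/k under the reaction it provides: δ_0 − R_Q·δ_{QQ} = R_Q/k. With 1/k = 1/(1310×12) ft/kip = 0.000064 ft/kip, R_Q = δ_0 / (δ_{QQ} + 1/k) = 0.60656 / (0.015253 + 0.000064) = 39.6 kip.

R_Q = 39.6 kip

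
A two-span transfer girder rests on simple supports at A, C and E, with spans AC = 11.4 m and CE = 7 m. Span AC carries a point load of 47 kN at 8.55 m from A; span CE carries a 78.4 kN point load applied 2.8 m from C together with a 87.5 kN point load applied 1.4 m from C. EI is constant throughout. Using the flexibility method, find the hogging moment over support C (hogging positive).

Release continuity at C by inserting a hinge; the redundant is the internal moment M_C. The primary structure is two simply-supported spans AC and CE.
End slopes at the hinge C, treating each span as simply supported:
  span AC: point load 47 at a = 8.55: Pab(L + a)/(6LEI) = 334/EI
  span CE: point load 78.4 at a = 2.8: Pab(L + b)/(6LEI) = 245.9/EI
  span CE: point load 87.5 at a = 1.4: Pab(L + b)/(6LEI) = 205.8/EI
  relative rotation θ_0 = (334 + 451.7)/EI = 785.7/EI
A unit hogging moment at C produces rotation L₁/(3EI) + L₂/(3EI) = 6.133/EI.
Compatibility: M_C·(L₁+L₂)/(3EI) = θ_0, giving M_C = 128.1 kN·m (hogging).

M_C = 128.1 kN·m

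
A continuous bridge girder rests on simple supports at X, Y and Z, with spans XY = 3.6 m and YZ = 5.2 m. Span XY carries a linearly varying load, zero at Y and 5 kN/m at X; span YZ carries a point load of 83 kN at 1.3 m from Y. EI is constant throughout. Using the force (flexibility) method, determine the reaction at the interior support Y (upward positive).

Insert a hinge at Y; M_Y is the redundant, and each span becomes simply supported.
End slopes at the hinge Y, treating each span as simply supported:
  span XY: triangular load, peak 5: 7w₀L³/(360EI) = 4.536/EI
  span YZ: point load 83 at a = 1.3: Pab(L + b)/(6LEI) = 122.7/EI
  relative rotation θ_0 = (4.536 + 122.7)/EI = 127.3/EI
A unit hogging moment at Y produces rotation L₁/(3EI) + L₂/(3EI) = 2.933/EI.
Compatibility: M_Y·(L₁+L₂)/(3EI) = θ_0, giving M_Y = 43.39 kN·m (hogging).
Span XY, ΣM about X with M_Y applied at Y: R_Y^{XY}·3.6 = 10.8 + 43.39, so R_Y^{XY} = 15.05 kN and R_X = 9 − 15.05 = -6.052 kN.
Span YZ, ΣM about Z: R_Y^{YZ}·5.2 = 323.7 + 43.39, so R_Y^{YZ} = 70.59 kN and R_Z = 83 − 70.59 = 12.41 kN.
R_Y = 15.05 + 70.59 = 85.65 kN.

R_Y = 85.65 kN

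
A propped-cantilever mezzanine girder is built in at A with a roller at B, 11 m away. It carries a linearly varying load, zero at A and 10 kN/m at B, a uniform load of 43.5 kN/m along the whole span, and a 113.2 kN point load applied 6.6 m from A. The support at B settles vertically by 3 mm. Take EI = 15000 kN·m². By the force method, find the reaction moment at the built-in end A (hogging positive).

Take the reaction at B as the redundant and release it; the primary structure is a cantilever fixed at A.
Deflection at B on the released cantilever, summing each load's contribution:
  triangular load, peak 10 at the free end: 11w₀L⁴/(120EI) = 13421/EI
  UDL 43.5: wL⁴/(8EI) = 79610/EI
  point load 113.2 at a = 6.6: Pa²(3L − a)/(6EI) = 21696/EI
  δ_0 = 114728/EI
Flexibility coefficient — unit upward force at B: δ_{BB} = L³/(3EI) = 443.7/EI.
With EI = 15000 kN·m²: δ_0 = 7.6485 m and δ_{BB} = 0.029578 m/kN.
Compatibility — the beam at B must follow the support down by 0.003 m: δ_0 − R_B·δ_{BB} = 0.003, so R_B = (7.6485 − 0.003)/0.029578 = 258.5 kN.
Moment equilibrium about A: M_A = Σ(load moments about A) − R_B·L = 3782 − 258.5×11 = 938.8 kN·m.

M_A = 938.8 kN·m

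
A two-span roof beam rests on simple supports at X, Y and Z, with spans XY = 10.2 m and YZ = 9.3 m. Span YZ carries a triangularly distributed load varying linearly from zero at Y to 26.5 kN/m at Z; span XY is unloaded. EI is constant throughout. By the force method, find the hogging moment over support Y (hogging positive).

Take M_Y as the redundant. Released structure: two simple spans XY and YZ with a hinge at Y.
Discontinuity in slope at Y on the released structure — sum the simple-span end rotations:
  span YZ: triangular load, peak 26.5: 7w₀L³/(360EI) = 414.5/EI
  relative rotation θ_0 = (0 + 414.5)/EI = 414.5/EI
A unit hogging moment at Y produces rotation L₁/(3EI) + L₂/(3EI) = 6.5/EI.
Slope continuity at Y: θ_0 = M_Y·6.5/EI, so M_Y = 414.5/6.5 = 63.76 kN·m (hogging).

M_Y = 63.76 kN·m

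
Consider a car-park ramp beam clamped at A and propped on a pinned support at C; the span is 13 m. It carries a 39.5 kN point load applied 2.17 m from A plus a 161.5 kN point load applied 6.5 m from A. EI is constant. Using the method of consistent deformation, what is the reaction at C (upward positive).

Choose R_C as the redundant. The primary structure is the cantilever fixed at A.
Downward deflection at the released point C due to the loads:
  point load 39.5 at a = 2.17: Pa²(3L − a)/(6EI) = 1142/EI
  point load 161.5 at a = 6.5: Pa²(3L − a)/(6EI) = 36960/EI
  δ_0 = 38102/EI
Flexibility coefficient — unit upward force at C: δ_{CC} = L³/(3EI) = 732.3/EI.
The prop prevents deflection at C: R_C = δ_0/δ_{CC} = 38102/732.3 = 52.03 kN.

R_C = 52.03 kN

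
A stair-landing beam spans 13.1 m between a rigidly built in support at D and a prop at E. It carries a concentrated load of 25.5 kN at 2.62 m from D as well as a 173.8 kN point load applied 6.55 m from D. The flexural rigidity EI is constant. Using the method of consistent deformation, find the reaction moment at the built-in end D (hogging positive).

Take the reaction at E as the redundant and release it; the primary structure is a cantilever fixed at D.
Primary-structure tip deflection at E by superposition:
  point load 25.5 at a = 2.62: Pa²(3L − a)/(6EI) = 1070/EI
  point load 173.8 at a = 6.55: Pa²(3L − a)/(6EI) = 40700/EI
  δ_0 = 41770/EI
Tip deflection under a unit load at E: L³/(3EI) = 749.4/EI.
Compatibility at E: δ_0 − R_E·δ_{EE} = 0, so R_E = 41770/749.4 = 55.74 kN.
Moment equilibrium about D: M_D = Σ(load moments about D) − R_E·L = 1205 − 55.74×13.1 = 475 kN·m.

M_D = 475 kN·m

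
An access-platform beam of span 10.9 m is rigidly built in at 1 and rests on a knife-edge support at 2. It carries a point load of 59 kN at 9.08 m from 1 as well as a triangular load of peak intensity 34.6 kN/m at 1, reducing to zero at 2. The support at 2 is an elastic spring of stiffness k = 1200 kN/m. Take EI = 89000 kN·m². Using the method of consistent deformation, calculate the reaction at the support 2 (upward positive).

R_2 = 70.04 kN

Release the roller at 2. Primary structure: cantilever fixed at 1.
Downward deflection at the released point 2 due to the loads:
  point load 59 at a = 9.08: Pa²(3L − a)/(6EI) = 19149/EI
  triangular load, peak 34.6 at the fixed end: w₀L⁴/(30EI) = 16280/EI
  δ_0 = 35430/EI
Tip deflection under a unit load at 2: L³/(3EI) = 431.7/EI.
With EI = 89000 kN·m²: δ_0 = 0.39808 m and δ_{22} = 0.00485 m/kN.
Compatibility — the spring shortens by R_2/k under the reaction it provides: δ_0 − R_2·δ_{22} = R_2/k. With 1/k = 0.000833 m/kN, R_2 = δ_0 / (δ_{22} + 1/k) = 0.39808 / (0.00485 + 0.000833) = 70.04 kN.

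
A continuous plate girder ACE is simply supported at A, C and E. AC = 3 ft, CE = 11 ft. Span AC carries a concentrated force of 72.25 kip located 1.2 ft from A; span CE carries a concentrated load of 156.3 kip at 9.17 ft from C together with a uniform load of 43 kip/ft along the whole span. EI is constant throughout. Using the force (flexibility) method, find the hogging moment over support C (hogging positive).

M_C = 628.1 kip·ft

Insert a hinge at C; M_C is the redundant, and each span becomes simply supported.
Rotations at C on the released spans (each span's end-slope, ×1/EI):
  span AC: point load 72.25 at a = 1.2: Pab(L + a)/(6LEI) = 36.41/EI
  span CE: point load 156.3 at a = 9.17: Pab(L + b)/(6LEI) = 509.9/EI
  span CE: UDL 43: wL³/(24EI) = 2385/EI
  relative rotation θ_0 = (36.41 + 2895)/EI = 2931/EI
A unit hogging moment at C produces rotation L₁/(3EI) + L₂/(3EI) = 4.667/EI.
Slope continuity at C: θ_0 = M_C·4.667/EI, so M_C = 2931/4.667 = 628.1 kip·ft (hogging).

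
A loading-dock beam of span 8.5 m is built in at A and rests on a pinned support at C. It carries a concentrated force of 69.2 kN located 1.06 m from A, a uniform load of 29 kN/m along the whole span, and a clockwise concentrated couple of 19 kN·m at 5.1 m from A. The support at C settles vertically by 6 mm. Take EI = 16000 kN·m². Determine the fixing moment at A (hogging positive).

M_A = 321.2 kN·m

Release the roller at C. Primary structure: cantilever fixed at A.
Downward deflection at the released point C due to the loads:
  point load 69.2 at a = 1.06: Pa²(3L − a)/(6EI) = 316.7/EI
  UDL 29: wL⁴/(8EI) = 18923/EI
  clockwise couple 19 at a = 5.1: M₀a(2L − a)/(2EI) = 576.6/EI
  δ_0 = 19816/EI
Flexibility coefficient — unit upward force at C: δ_{CC} = L³/(3EI) = 204.7/EI.
With EI = 16000 kN·m²: δ_0 = 1.2385 m and δ_{CC} = 0.012794 m/kN.
Compatibility — the beam at C must follow the support down by 0.006 m: δ_0 − R_C·δ_{CC} = 0.006, so R_C = (1.2385 − 0.006)/0.012794 = 96.33 kN.
Moment equilibrium about A: M_A = Σ(load moments about A) − R_C·L = 1140 − 96.33×8.5 = 321.2 kN·m.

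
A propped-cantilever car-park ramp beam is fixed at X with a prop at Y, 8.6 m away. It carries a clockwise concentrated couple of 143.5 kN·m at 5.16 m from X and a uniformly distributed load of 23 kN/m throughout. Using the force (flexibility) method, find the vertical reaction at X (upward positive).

Remove the prop at Y; the released (primary) structure is a cantilever built in at X.
Primary-structure tip deflection at Y by superposition:
  clockwise couple 143.5 at a = 5.16: M₀a(2L − a)/(2EI) = 4458/EI
  UDL 23: wL⁴/(8EI) = 15726/EI
  δ_0 = 20184/EI
Tip deflection under a unit load at Y: L³/(3EI) = 212/EI.
Compatibility at Y: δ_0 − R_Y·δ_{YY} = 0, so R_Y = 20184/212 = 95.2 kN.
Vertical equilibrium: R_X = ΣP − R_Y = 197.8 − 95.2 = 102.6 kN.

R_X = 102.6 kN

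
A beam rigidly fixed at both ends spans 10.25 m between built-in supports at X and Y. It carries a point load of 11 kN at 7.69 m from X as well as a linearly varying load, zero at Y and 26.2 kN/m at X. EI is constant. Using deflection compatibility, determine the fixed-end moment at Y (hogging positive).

Release both end moments; the primary structure is a simply-supported span XY with redundants M_X and M_Y.
End rotations of the released simple span under the applied load (×1/EI):
  at X: point load 11 at a = 7.69: Pab(L + b)/(6LEI) = 45.11/EI
  at Y: point load 11 at a = 7.69: Pab(L + a)/(6LEI) = 63.17/EI
  at X: triangular load, peak 26.2: w₀L³/(45EI) = 627/EI
  at Y: triangular load, peak 26.2: 7w₀L³/(360EI) = 548.6/EI
  θ_X0 = 672.1/EI,  θ_Y0 = 611.8/EI
Flexibility coefficients: a unit moment at one end gives L/(3EI) there and L/(6EI) at the far end, so f₁₁ = f₂₂ = 3.417/EI and f₁₂ = f₂₁ = 1.708/EI.
Compatibility — zero rotation at each built-in end:
  3.417 M_X + 1.708 M_Y = 672.1
  1.708 M_X + 3.417 M_Y = 611.8
Solving the pair gives M_X = 142.9 kN·m and M_Y = 107.6 kN·m (hogging).

M_Y = 107.6 kN·m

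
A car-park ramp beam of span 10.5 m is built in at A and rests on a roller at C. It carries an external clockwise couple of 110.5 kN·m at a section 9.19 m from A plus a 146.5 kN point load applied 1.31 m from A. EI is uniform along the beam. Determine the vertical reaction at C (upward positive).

Take the reaction at C as the redundant and release it; the primary structure is a cantilever fixed at A.
Deflection at C on the released cantilever, summing each load's contribution:
  clockwise couple 110.5 at a = 9.19: M₀a(2L − a)/(2EI) = 5996/EI
  point load 146.5 at a = 1.31: Pa²(3L − a)/(6EI) = 1265/EI
  δ_0 = 7262/EI
Flexibility coefficient — unit upward force at C: δ_{CC} = L³/(3EI) = 385.9/EI.
Compatibility at C: δ_0 − R_C·δ_{CC} = 0, so R_C = 7262/385.9 = 18.82 kN.

R_C = 18.82 kN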